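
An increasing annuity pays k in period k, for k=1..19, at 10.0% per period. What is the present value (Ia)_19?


(Ia)_n = sum_{k=1}^{n} k * v^k, v = 1/(1+i)
v = 0.909091
Sum computed term by term:
(Ia)_19 = 60.9476


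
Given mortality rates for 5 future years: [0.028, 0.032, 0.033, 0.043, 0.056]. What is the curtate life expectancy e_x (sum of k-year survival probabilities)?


e_x = sum_{k=1}^{n} k_p_x
k_p_x values:
  1_p_x = 0.972
  2_p_x = 0.940896
  3_p_x = 0.909846
  4_p_x = 0.870723
  5_p_x = 0.821963
e_x = 4.5154


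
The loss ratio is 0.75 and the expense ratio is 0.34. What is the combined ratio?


Combined ratio = loss ratio + expense ratio
= 0.75 + 0.34
= 1.09


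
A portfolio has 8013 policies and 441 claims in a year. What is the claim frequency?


frequency = claims / policies
= 441 / 8013
= 0.055


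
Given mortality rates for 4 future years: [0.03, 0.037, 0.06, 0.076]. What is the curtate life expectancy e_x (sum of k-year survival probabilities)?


e_x = sum_{k=1}^{n} k_p_x
k_p_x values:
  1_p_x = 0.97
  2_p_x = 0.93411
  3_p_x = 0.878063
  4_p_x = 0.811331
e_x = 3.5935


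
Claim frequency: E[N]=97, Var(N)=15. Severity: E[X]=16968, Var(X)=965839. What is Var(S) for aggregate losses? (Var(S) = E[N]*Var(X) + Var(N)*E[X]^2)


Var(S) = E[N]*Var(X) + Var(N)*E[X]^2
= 97*965839 + 15*16968^2
= 93686383 + 4318695360
= 4.4124e+09


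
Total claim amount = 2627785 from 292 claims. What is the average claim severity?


severity = total / number
= 2627785 / 292
= 8999.2637


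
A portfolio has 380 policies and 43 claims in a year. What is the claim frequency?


frequency = claims / policies
= 43 / 380
= 0.1132


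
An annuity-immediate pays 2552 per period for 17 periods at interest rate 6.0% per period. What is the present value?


PV = PMT * (1 - (1+i)^(-n)) / i
= 2552 * (1 - (1+0.06)^(-17)) / 0.06
= 2552 * (1 - 0.371364) / 0.06
= 2552 * 10.47726
= 26737.9667


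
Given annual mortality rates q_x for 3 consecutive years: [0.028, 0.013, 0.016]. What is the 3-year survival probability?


p_k = 1 - q_k for each year
Survival = product of (1 - q_k)
= 0.972 * 0.987 * 0.984
= 0.944


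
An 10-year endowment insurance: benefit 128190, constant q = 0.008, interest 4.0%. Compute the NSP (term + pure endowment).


Term component = 8045.552
Pure endowment = 10_p_x * v^10 * benefit = 0.922819 * 0.675564 * 128190 = 79916.6878
NSP = 87962.2399


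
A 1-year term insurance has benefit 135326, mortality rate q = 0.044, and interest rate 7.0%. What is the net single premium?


NSP = benefit * q * v
v = 1/(1+i) = 0.934579
NSP = 135326 * 0.044 * 0.934579
= 5564.8075


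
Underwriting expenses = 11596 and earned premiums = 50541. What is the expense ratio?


Expense ratio = expenses / premiums
= 11596 / 50541
= 0.2294


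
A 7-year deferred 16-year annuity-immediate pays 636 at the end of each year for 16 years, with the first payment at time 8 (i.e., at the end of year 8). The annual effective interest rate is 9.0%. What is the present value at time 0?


PV at time 7 of the 16-year annuity-immediate:
a_n = 636 * (1-(1+0.09)^(-16))/0.09 = 5286.787
Discount back 7 years to time 0:
PV = 5286.787 * (1+0.09)^(-7)
= 5286.787 * 0.547034
= 2892.0535


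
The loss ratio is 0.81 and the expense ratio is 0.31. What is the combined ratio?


Combined ratio = loss ratio + expense ratio
= 0.81 + 0.31
= 1.12


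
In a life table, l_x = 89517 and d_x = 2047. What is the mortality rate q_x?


q_x = d_x / l_x
= 2047 / 89517
= 0.0229


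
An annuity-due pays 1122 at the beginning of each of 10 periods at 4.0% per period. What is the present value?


PV_due = PMT * (1-(1+i)^(-n))/i * (1+i)
PV_immediate = 9100.4251
PV_due = 9100.4251 * 1.04
= 9464.4421


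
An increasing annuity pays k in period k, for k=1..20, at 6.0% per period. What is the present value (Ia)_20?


(Ia)_n = sum_{k=1}^{n} k * v^k, v = 1/(1+i)
v = 0.943396
Sum computed term by term:
(Ia)_20 = 98.7004


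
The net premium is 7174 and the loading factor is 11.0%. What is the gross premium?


Gross = net * (1 + loading)
= 7174 * (1 + 0.11)
= 7174 * 1.11
= 7963.14


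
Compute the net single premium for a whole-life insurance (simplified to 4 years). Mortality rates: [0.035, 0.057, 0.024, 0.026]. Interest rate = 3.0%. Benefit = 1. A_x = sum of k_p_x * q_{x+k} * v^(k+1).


v = 0.970874
Year 0: k_p_x=1.0, q=0.035, term=0.033981
Year 1: k_p_x=0.965, q=0.057, term=0.051847
Year 2: k_p_x=0.909995, q=0.024, term=0.019987
Year 3: k_p_x=0.888155, q=0.026, term=0.020517
A_x = 0.1263


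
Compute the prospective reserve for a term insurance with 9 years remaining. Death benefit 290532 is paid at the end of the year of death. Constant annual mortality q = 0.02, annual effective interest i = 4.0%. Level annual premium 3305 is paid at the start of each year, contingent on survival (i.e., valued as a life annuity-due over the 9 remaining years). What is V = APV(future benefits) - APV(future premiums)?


v = 1/(1+i) = 0.961538
APV(future benefits) per unit = sum_{k=0}^{8} k_p_x * q * v^(k+1) = 0.138073
APV(future benefits) = 290532 * 0.138073 = 40114.7102
Life annuity-due factor ä_{x:9} = sum_{k=0}^{8} k_p_x * v^k = 7.179811
APV(future premiums) = 3305 * 7.179811 = 23729.2763
V = 40114.7102 - 23729.2763
= 16385.4339


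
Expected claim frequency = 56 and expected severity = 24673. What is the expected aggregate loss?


E[S] = E[N] * E[X]
= 56 * 24673
= 1.3817e+06


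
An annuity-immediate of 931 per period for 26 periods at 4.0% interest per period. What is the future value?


FV = PMT * ((1+i)^n - 1) / i
= 931 * ((1.04)^26 - 1) / 0.04
= 931 * (2.77247 - 1) / 0.04
= 41254.2342


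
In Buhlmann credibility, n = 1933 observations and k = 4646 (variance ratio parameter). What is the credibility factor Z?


Z = n / (n + k)
= 1933 / (1933 + 4646)
= 1933 / 6579
= 0.2938


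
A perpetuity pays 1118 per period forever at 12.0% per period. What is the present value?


PV = PMT / i
= 1118 / 0.12
= 9316.6667


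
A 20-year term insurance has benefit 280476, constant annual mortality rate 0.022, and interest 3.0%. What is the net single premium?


NSP = benefit * sum_{k=0}^{n-1} k_p_x * q * v^(k+1)
With constant q=0.022, v=0.970874
Sum = 0.272952
NSP = 280476 * 0.272952
= 76556.5684


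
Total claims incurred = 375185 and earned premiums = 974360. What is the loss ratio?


Loss ratio = claims / premiums
= 375185 / 974360
= 0.3851


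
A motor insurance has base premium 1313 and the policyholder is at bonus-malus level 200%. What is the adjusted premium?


adjusted = base * BM_level / 100
= 1313 * 200 / 100
= 1313 * 2.0
= 2626.0


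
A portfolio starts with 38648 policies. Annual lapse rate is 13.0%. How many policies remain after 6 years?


remaining = initial * (1 - lapse)^years
= 38648 * (1 - 0.13)^6
= 38648 * 0.433626
= 16758.7854


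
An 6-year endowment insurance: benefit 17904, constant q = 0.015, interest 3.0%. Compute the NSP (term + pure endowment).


Term component = 1403.1885
Pure endowment = 6_p_x * v^6 * benefit = 0.913308 * 0.837484 * 17904 = 13694.4345
NSP = 15097.623


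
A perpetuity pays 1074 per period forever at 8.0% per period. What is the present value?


PV = PMT / i
= 1074 / 0.08
= 13425.0


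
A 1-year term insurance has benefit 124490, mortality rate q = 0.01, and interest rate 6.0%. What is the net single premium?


NSP = benefit * q * v
v = 1/(1+i) = 0.943396
NSP = 124490 * 0.01 * 0.943396
= 1174.434


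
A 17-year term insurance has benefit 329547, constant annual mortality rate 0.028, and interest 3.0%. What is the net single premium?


NSP = benefit * sum_{k=0}^{n-1} k_p_x * q * v^(k+1)
With constant q=0.028, v=0.970874
Sum = 0.30253
NSP = 329547 * 0.30253
= 99697.859


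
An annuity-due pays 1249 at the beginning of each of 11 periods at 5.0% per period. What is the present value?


PV_due = PMT * (1-(1+i)^(-n))/i * (1+i)
PV_immediate = 10374.7114
PV_due = 10374.7114 * 1.05
= 10893.4469


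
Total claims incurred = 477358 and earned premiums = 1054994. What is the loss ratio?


Loss ratio = claims / premiums
= 477358 / 1054994
= 0.4525


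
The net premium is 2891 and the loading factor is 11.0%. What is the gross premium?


Gross = net * (1 + loading)
= 2891 * (1 + 0.11)
= 2891 * 1.11
= 3209.01


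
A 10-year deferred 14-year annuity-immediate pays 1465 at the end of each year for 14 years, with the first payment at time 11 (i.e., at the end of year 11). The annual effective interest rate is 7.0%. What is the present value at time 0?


PV at time 10 of the 14-year annuity-immediate:
a_n = 1465 * (1-(1+0.07)^(-14))/0.07 = 12812.1106
Discount back 10 years to time 0:
PV = 12812.1106 * (1+0.07)^(-10)
= 12812.1106 * 0.508349
= 6513.0274


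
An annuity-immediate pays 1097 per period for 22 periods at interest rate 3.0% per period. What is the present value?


PV = PMT * (1 - (1+i)^(-n)) / i
= 1097 * (1 - (1+0.03)^(-22)) / 0.03
= 1097 * (1 - 0.521893) / 0.03
= 1097 * 15.936917
= 17482.7976


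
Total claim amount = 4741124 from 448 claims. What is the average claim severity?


severity = total / number
= 4741124 / 448
= 10582.8661


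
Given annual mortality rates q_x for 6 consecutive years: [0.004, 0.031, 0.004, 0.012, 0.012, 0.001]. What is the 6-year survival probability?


p_k = 1 - q_k for each year
Survival = product of (1 - q_k)
= 0.996 * 0.969 * 0.996 * 0.988 * 0.988 * 0.999
= 0.9374


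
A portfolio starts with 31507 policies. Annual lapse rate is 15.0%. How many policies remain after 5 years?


remaining = initial * (1 - lapse)^years
= 31507 * (1 - 0.15)^5
= 31507 * 0.443705
= 13979.8233


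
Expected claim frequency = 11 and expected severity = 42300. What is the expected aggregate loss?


E[S] = E[N] * E[X]
= 11 * 42300
= 465300


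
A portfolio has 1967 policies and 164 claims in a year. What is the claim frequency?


frequency = claims / policies
= 164 / 1967
= 0.0834


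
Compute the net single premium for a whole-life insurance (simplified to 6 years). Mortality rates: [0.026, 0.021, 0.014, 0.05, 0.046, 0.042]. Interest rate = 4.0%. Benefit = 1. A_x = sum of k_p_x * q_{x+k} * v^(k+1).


v = 0.961538
Year 0: k_p_x=1.0, q=0.026, term=0.025
Year 1: k_p_x=0.974, q=0.021, term=0.018911
Year 2: k_p_x=0.953546, q=0.014, term=0.011868
Year 3: k_p_x=0.940196, q=0.05, term=0.040184
Year 4: k_p_x=0.893187, q=0.046, term=0.03377
Year 5: k_p_x=0.8521, q=0.042, term=0.028284
A_x = 0.158


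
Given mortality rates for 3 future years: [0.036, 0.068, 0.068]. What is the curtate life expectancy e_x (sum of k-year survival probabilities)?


e_x = sum_{k=1}^{n} k_p_x
k_p_x values:
  1_p_x = 0.964
  2_p_x = 0.898448
  3_p_x = 0.837354
e_x = 2.6998


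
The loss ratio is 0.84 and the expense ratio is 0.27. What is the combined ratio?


Combined ratio = loss ratio + expense ratio
= 0.84 + 0.27
= 1.11


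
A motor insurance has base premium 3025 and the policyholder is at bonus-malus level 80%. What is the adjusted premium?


adjusted = base * BM_level / 100
= 3025 * 80 / 100
= 3025 * 0.8
= 2420.0


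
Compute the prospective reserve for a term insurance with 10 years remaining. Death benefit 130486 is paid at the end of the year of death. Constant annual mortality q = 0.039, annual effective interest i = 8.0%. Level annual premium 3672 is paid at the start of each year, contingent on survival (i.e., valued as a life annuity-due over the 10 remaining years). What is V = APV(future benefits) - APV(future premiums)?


v = 1/(1+i) = 0.925926
APV(future benefits) per unit = sum_{k=0}^{9} k_p_x * q * v^(k+1) = 0.225751
APV(future benefits) = 130486 * 0.225751 = 29457.3889
Life annuity-due factor ä_{x:10} = sum_{k=0}^{9} k_p_x * v^k = 6.251575
APV(future premiums) = 3672 * 6.251575 = 22955.7852
V = 29457.3889 - 22955.7852
= 6501.6038


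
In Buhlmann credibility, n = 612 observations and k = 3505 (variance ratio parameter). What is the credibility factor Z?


Z = n / (n + k)
= 612 / (612 + 3505)
= 612 / 4117
= 0.1487


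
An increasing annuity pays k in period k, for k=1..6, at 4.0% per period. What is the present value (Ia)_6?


(Ia)_n = sum_{k=1}^{n} k * v^k, v = 1/(1+i)
v = 0.961538
Sum computed term by term:
(Ia)_6 = 17.7484


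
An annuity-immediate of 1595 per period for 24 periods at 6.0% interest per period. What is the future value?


FV = PMT * ((1+i)^n - 1) / i
= 1595 * ((1.06)^24 - 1) / 0.06
= 1595 * (4.048935 - 1) / 0.06
= 81050.8459


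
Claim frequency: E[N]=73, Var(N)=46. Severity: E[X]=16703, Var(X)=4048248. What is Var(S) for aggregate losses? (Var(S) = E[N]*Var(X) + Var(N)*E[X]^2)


Var(S) = E[N]*Var(X) + Var(N)*E[X]^2
= 73*4048248 + 46*16703^2
= 295522104 + 12833549614
= 1.3129e+10


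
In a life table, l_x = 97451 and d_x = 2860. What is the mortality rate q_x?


q_x = d_x / l_x
= 2860 / 97451
= 0.0293


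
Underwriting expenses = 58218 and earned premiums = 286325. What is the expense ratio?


Expense ratio = expenses / premiums
= 58218 / 286325
= 0.2033


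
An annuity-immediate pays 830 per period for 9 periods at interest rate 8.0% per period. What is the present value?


PV = PMT * (1 - (1+i)^(-n)) / i
= 830 * (1 - (1+0.08)^(-9)) / 0.08
= 830 * (1 - 0.500249) / 0.08
= 830 * 6.246888
= 5184.917


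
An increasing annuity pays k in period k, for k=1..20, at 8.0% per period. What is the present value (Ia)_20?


(Ia)_n = sum_{k=1}^{n} k * v^k, v = 1/(1+i)
v = 0.925926
Sum computed term by term:
(Ia)_20 = 78.9079


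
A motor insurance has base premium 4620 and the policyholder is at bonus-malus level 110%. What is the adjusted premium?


adjusted = base * BM_level / 100
= 4620 * 110 / 100
= 4620 * 1.1
= 5082.0


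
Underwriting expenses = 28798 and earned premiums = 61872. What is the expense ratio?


Expense ratio = expenses / premiums
= 28798 / 61872
= 0.4654


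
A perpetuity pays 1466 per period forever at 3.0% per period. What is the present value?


PV = PMT / i
= 1466 / 0.03
= 48866.6667


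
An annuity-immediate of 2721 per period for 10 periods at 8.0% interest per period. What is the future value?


FV = PMT * ((1+i)^n - 1) / i
= 2721 * ((1.08)^10 - 1) / 0.08
= 2721 * (2.158925 - 1) / 0.08
= 39417.9365


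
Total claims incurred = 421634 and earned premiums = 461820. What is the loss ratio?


Loss ratio = claims / premiums
= 421634 / 461820
= 0.913


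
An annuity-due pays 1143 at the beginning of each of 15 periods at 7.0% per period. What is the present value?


PV_due = PMT * (1-(1+i)^(-n))/i * (1+i)
PV_immediate = 10410.3457
PV_due = 10410.3457 * 1.07
= 11139.0699


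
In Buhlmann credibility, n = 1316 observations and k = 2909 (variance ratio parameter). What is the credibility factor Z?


Z = n / (n + k)
= 1316 / (1316 + 2909)
= 1316 / 4225
= 0.3115


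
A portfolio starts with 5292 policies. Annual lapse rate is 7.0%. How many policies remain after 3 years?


remaining = initial * (1 - lapse)^years
= 5292 * (1 - 0.07)^3
= 5292 * 0.804357
= 4256.6572


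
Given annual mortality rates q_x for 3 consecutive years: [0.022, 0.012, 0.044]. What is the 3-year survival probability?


p_k = 1 - q_k for each year
Survival = product of (1 - q_k)
= 0.978 * 0.988 * 0.956
= 0.9237


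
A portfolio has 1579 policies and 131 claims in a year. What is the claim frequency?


frequency = claims / policies
= 131 / 1579
= 0.083


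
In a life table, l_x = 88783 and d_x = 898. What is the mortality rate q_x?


q_x = d_x / l_x
= 898 / 88783
= 0.0101


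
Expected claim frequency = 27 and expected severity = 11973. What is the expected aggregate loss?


E[S] = E[N] * E[X]
= 27 * 11973
= 323271


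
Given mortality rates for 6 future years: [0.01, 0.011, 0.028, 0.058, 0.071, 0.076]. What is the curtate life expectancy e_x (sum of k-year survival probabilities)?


e_x = sum_{k=1}^{n} k_p_x
k_p_x values:
  1_p_x = 0.99
  2_p_x = 0.97911
  3_p_x = 0.951695
  4_p_x = 0.896497
  5_p_x = 0.832845
  6_p_x = 0.769549
e_x = 5.4197


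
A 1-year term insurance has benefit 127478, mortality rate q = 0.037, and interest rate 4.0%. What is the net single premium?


NSP = benefit * q * v
v = 1/(1+i) = 0.961538
NSP = 127478 * 0.037 * 0.961538
= 4535.275


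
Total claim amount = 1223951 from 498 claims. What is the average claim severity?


severity = total / number
= 1223951 / 498
= 2457.7329


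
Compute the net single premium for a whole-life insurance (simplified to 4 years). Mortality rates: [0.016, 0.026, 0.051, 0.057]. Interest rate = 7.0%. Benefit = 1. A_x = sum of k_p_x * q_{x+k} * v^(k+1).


v = 0.934579
Year 0: k_p_x=1.0, q=0.016, term=0.014953
Year 1: k_p_x=0.984, q=0.026, term=0.022346
Year 2: k_p_x=0.958416, q=0.051, term=0.0399
Year 3: k_p_x=0.909537, q=0.057, term=0.039551
A_x = 0.1168


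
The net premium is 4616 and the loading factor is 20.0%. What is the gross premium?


Gross = net * (1 + loading)
= 4616 * (1 + 0.2)
= 4616 * 1.2
= 5539.2


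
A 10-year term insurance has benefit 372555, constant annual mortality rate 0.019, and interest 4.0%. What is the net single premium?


NSP = benefit * sum_{k=0}^{n-1} k_p_x * q * v^(k+1)
With constant q=0.019, v=0.961538
Sum = 0.142454
NSP = 372555 * 0.142454
= 53071.8654


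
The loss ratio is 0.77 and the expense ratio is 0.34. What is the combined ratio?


Combined ratio = loss ratio + expense ratio
= 0.77 + 0.34
= 1.11


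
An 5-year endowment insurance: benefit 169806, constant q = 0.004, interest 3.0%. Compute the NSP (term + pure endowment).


Term component = 3086.5921
Pure endowment = 5_p_x * v^5 * benefit = 0.980159 * 0.862609 * 169806 = 143569.9669
NSP = 146656.559


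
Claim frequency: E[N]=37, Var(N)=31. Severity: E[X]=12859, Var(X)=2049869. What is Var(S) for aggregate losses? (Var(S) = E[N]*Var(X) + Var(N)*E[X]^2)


Var(S) = E[N]*Var(X) + Var(N)*E[X]^2
= 37*2049869 + 31*12859^2
= 75845153 + 5125970311
= 5.2018e+09


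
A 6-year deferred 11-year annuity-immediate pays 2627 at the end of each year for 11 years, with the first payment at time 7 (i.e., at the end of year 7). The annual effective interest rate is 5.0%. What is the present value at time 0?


PV at time 6 of the 11-year annuity-immediate:
a_n = 2627 * (1-(1+0.05)^(-11))/0.05 = 21820.9502
Discount back 6 years to time 0:
PV = 21820.9502 * (1+0.05)^(-6)
= 21820.9502 * 0.746215
= 16283.129


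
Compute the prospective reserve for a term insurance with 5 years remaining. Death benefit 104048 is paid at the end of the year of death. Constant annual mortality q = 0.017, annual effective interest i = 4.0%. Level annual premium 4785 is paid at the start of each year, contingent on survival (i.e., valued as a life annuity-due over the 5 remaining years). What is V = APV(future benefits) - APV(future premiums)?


v = 1/(1+i) = 0.961538
APV(future benefits) per unit = sum_{k=0}^{4} k_p_x * q * v^(k+1) = 0.07325
APV(future benefits) = 104048 * 0.07325 = 7621.4672
Life annuity-due factor ä_{x:5} = sum_{k=0}^{4} k_p_x * v^k = 4.481148
APV(future premiums) = 4785 * 4.481148 = 21442.292
V = 7621.4672 - 21442.292
= -13820.8248


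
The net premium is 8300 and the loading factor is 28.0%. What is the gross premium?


Gross = net * (1 + loading)
= 8300 * (1 + 0.28)
= 8300 * 1.28
= 10624.0


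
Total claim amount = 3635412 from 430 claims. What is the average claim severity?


severity = total / number
= 3635412 / 430
= 8454.4465


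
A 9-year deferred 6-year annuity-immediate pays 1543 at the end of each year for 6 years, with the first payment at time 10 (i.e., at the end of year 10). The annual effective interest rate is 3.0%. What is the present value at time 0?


PV at time 9 of the 6-year annuity-immediate:
a_n = 1543 * (1-(1+0.03)^(-6))/0.03 = 8358.7264
Discount back 9 years to time 0:
PV = 8358.7264 * (1+0.03)^(-9)
= 8358.7264 * 0.766417
= 6406.2678


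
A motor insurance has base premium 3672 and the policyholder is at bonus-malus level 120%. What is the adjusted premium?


adjusted = base * BM_level / 100
= 3672 * 120 / 100
= 3672 * 1.2
= 4406.4


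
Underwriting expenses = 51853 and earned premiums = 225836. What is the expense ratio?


Expense ratio = expenses / premiums
= 51853 / 225836
= 0.2296


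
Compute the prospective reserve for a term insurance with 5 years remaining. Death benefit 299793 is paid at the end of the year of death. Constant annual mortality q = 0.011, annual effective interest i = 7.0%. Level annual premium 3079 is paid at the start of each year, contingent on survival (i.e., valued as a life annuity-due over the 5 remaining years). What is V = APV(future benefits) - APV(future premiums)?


v = 1/(1+i) = 0.934579
APV(future benefits) per unit = sum_{k=0}^{4} k_p_x * q * v^(k+1) = 0.044187
APV(future benefits) = 299793 * 0.044187 = 13246.8631
Life annuity-due factor ä_{x:5} = sum_{k=0}^{4} k_p_x * v^k = 4.298161
APV(future premiums) = 3079 * 4.298161 = 13234.0369
V = 13246.8631 - 13234.0369
= 12.8262


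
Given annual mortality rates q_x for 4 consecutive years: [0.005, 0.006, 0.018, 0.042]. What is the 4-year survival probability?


p_k = 1 - q_k for each year
Survival = product of (1 - q_k)
= 0.995 * 0.994 * 0.982 * 0.958
= 0.9304


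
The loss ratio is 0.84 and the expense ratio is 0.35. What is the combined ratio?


Combined ratio = loss ratio + expense ratio
= 0.84 + 0.35
= 1.19


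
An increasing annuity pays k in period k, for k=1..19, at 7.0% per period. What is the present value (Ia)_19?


(Ia)_n = sum_{k=1}^{n} k * v^k, v = 1/(1+i)
v = 0.934579
Sum computed term by term:
(Ia)_19 = 82.9347


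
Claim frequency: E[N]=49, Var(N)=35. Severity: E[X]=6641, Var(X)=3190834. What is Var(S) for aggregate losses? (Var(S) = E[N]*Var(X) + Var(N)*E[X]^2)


Var(S) = E[N]*Var(X) + Var(N)*E[X]^2
= 49*3190834 + 35*6641^2
= 156350866 + 1543600835
= 1.7000e+09


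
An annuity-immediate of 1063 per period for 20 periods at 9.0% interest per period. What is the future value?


FV = PMT * ((1+i)^n - 1) / i
= 1063 * ((1.09)^20 - 1) / 0.09
= 1063 * (5.604411 - 1) / 0.09
= 54383.2072


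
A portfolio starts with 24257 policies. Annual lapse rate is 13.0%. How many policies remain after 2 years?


remaining = initial * (1 - lapse)^years
= 24257 * (1 - 0.13)^2
= 24257 * 0.7569
= 18360.1233


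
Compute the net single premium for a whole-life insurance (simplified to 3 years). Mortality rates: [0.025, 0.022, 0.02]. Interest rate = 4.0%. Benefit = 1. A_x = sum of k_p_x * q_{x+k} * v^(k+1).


v = 0.961538
Year 0: k_p_x=1.0, q=0.025, term=0.024038
Year 1: k_p_x=0.975, q=0.022, term=0.019832
Year 2: k_p_x=0.95355, q=0.02, term=0.016954
A_x = 0.0608


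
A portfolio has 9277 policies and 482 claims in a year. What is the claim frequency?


frequency = claims / policies
= 482 / 9277
= 0.052


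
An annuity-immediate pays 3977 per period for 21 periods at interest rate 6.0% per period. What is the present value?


PV = PMT * (1 - (1+i)^(-n)) / i
= 3977 * (1 - (1+0.06)^(-21)) / 0.06
= 3977 * (1 - 0.294155) / 0.06
= 3977 * 11.764077
= 46785.7327


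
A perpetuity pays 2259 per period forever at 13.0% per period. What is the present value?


PV = PMT / i
= 2259 / 0.13
= 17376.9231


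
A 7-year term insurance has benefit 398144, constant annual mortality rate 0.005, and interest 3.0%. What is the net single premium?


NSP = benefit * sum_{k=0}^{n-1} k_p_x * q * v^(k+1)
With constant q=0.005, v=0.970874
Sum = 0.030706
NSP = 398144 * 0.030706
= 12225.4869


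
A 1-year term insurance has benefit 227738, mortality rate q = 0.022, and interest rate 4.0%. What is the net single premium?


NSP = benefit * q * v
v = 1/(1+i) = 0.961538
NSP = 227738 * 0.022 * 0.961538
= 4817.5346


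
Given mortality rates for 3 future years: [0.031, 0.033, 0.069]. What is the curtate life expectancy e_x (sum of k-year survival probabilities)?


e_x = sum_{k=1}^{n} k_p_x
k_p_x values:
  1_p_x = 0.969
  2_p_x = 0.937023
  3_p_x = 0.872368
e_x = 2.7784


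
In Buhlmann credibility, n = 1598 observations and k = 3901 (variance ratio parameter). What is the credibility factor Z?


Z = n / (n + k)
= 1598 / (1598 + 3901)
= 1598 / 5499
= 0.2906


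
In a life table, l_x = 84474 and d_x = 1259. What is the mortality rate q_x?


q_x = d_x / l_x
= 1259 / 84474
= 0.0149


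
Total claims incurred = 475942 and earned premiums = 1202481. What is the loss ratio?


Loss ratio = claims / premiums
= 475942 / 1202481
= 0.3958


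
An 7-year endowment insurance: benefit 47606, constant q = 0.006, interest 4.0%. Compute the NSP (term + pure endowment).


Term component = 1685.4384
Pure endowment = 7_p_x * v^7 * benefit = 0.958748 * 0.759918 * 47606 = 34684.3059
NSP = 36369.7443


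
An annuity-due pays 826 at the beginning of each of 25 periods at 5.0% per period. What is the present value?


PV_due = PMT * (1-(1+i)^(-n))/i * (1+i)
PV_immediate = 11641.5982
PV_due = 11641.5982 * 1.05
= 12223.6781


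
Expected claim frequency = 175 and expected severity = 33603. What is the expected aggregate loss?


E[S] = E[N] * E[X]
= 175 * 33603
= 5.8805e+06


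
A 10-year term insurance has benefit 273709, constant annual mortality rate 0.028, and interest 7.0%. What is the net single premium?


NSP = benefit * sum_{k=0}^{n-1} k_p_x * q * v^(k+1)
With constant q=0.028, v=0.934579
Sum = 0.17638
NSP = 273709 * 0.17638
= 48276.762


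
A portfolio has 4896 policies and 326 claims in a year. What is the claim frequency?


frequency = claims / policies
= 326 / 4896
= 0.0666


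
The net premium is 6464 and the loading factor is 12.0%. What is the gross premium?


Gross = net * (1 + loading)
= 6464 * (1 + 0.12)
= 6464 * 1.12
= 7239.68


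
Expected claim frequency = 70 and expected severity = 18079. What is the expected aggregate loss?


E[S] = E[N] * E[X]
= 70 * 18079
= 1.2655e+06


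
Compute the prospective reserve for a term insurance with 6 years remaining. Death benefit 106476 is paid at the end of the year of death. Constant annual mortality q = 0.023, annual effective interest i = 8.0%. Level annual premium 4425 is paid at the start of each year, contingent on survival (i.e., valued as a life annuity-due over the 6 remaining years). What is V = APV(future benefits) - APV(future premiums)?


v = 1/(1+i) = 0.925926
APV(future benefits) per unit = sum_{k=0}^{5} k_p_x * q * v^(k+1) = 0.10092
APV(future benefits) = 106476 * 0.10092 = 10745.5109
Life annuity-due factor ä_{x:6} = sum_{k=0}^{5} k_p_x * v^k = 4.738831
APV(future premiums) = 4425 * 4.738831 = 20969.3291
V = 10745.5109 - 20969.3291
= -10223.8182


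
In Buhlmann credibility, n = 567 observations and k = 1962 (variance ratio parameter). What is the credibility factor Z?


Z = n / (n + k)
= 567 / (567 + 1962)
= 567 / 2529
= 0.2242


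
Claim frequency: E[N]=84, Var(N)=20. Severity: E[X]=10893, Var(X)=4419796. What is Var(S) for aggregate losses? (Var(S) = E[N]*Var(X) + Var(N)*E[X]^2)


Var(S) = E[N]*Var(X) + Var(N)*E[X]^2
= 84*4419796 + 20*10893^2
= 371262864 + 2373148980
= 2.7444e+09


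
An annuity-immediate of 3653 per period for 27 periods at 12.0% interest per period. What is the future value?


FV = PMT * ((1+i)^n - 1) / i
= 3653 * ((1.12)^27 - 1) / 0.12
= 3653 * (21.324881 - 1) / 0.12
= 618723.2461


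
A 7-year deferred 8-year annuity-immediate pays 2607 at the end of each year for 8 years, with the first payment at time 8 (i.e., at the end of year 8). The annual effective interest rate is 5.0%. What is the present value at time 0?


PV at time 7 of the 8-year annuity-immediate:
a_n = 2607 * (1-(1+0.05)^(-8))/0.05 = 16849.5957
Discount back 7 years to time 0:
PV = 16849.5957 * (1+0.05)^(-7)
= 16849.5957 * 0.710681
= 11974.6931


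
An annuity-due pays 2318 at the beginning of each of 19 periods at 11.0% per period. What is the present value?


PV_due = PMT * (1-(1+i)^(-n))/i * (1+i)
PV_immediate = 18171.484
PV_due = 18171.484 * 1.11
= 20170.3472


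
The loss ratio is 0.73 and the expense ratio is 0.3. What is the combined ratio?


Combined ratio = loss ratio + expense ratio
= 0.73 + 0.3
= 1.03


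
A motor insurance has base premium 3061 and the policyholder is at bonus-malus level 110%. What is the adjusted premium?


adjusted = base * BM_level / 100
= 3061 * 110 / 100
= 3061 * 1.1
= 3367.1


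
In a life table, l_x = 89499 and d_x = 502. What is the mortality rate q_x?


q_x = d_x / l_x
= 502 / 89499
= 0.0056


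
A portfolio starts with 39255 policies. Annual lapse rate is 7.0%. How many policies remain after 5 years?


remaining = initial * (1 - lapse)^years
= 39255 * (1 - 0.07)^5
= 39255 * 0.695688
= 27309.2469


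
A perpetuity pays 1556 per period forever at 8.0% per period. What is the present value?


PV = PMT / i
= 1556 / 0.08
= 19450.0


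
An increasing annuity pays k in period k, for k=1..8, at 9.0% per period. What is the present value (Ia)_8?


(Ia)_n = sum_{k=1}^{n} k * v^k, v = 1/(1+i)
v = 0.917431
Sum computed term by term:
(Ia)_8 = 22.4225


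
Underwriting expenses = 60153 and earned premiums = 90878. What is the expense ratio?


Expense ratio = expenses / premiums
= 60153 / 90878
= 0.6619


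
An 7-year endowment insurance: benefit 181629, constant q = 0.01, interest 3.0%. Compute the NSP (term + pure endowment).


Term component = 10995.1648
Pure endowment = 7_p_x * v^7 * benefit = 0.932065 * 0.813092 * 181629 = 137648.3409
NSP = 148643.5057


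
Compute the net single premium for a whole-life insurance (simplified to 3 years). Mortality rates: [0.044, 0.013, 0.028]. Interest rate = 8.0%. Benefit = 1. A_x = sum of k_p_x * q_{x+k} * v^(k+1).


v = 0.925926
Year 0: k_p_x=1.0, q=0.044, term=0.040741
Year 1: k_p_x=0.956, q=0.013, term=0.010655
Year 2: k_p_x=0.943572, q=0.028, term=0.020973
A_x = 0.0724


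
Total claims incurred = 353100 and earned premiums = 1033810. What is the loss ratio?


Loss ratio = claims / premiums
= 353100 / 1033810
= 0.3416


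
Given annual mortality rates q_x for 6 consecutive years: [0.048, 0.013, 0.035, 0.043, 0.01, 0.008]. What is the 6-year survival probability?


p_k = 1 - q_k for each year
Survival = product of (1 - q_k)
= 0.952 * 0.987 * 0.965 * 0.957 * 0.99 * 0.992
= 0.8522


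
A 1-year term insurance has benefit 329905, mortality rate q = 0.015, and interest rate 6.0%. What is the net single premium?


NSP = benefit * q * v
v = 1/(1+i) = 0.943396
NSP = 329905 * 0.015 * 0.943396
= 4668.467


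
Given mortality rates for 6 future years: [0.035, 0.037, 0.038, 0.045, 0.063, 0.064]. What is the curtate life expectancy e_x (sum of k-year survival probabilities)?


e_x = sum_{k=1}^{n} k_p_x
k_p_x values:
  1_p_x = 0.965
  2_p_x = 0.929295
  3_p_x = 0.893982
  4_p_x = 0.853753
  5_p_x = 0.799966
  6_p_x = 0.748768
e_x = 5.1908


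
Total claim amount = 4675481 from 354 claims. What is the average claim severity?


severity = total / number
= 4675481 / 354
= 13207.5734


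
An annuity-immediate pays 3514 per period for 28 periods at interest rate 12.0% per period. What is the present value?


PV = PMT * (1 - (1+i)^(-n)) / i
= 3514 * (1 - (1+0.12)^(-28)) / 0.12
= 3514 * (1 - 0.041869) / 0.12
= 3514 * 7.984423
= 28057.2616


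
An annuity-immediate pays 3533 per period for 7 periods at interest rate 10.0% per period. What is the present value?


PV = PMT * (1 - (1+i)^(-n)) / i
= 3533 * (1 - (1+0.1)^(-7)) / 0.1
= 3533 * (1 - 0.513158) / 0.1
= 3533 * 4.868419
= 17200.1237


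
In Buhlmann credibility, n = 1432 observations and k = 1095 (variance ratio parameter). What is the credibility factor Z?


Z = n / (n + k)
= 1432 / (1432 + 1095)
= 1432 / 2527
= 0.5667


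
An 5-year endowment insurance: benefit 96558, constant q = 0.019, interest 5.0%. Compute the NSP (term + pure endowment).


Term component = 7661.0194
Pure endowment = 5_p_x * v^5 * benefit = 0.908542 * 0.783526 * 96558 = 68736.4033
NSP = 76397.4226


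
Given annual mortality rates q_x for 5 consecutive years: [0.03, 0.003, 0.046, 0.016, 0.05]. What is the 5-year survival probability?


p_k = 1 - q_k for each year
Survival = product of (1 - q_k)
= 0.97 * 0.997 * 0.954 * 0.984 * 0.95
= 0.8625


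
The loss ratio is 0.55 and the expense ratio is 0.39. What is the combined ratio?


Combined ratio = loss ratio + expense ratio
= 0.55 + 0.39
= 0.94


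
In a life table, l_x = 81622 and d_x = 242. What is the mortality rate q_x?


q_x = d_x / l_x
= 242 / 81622
= 0.003


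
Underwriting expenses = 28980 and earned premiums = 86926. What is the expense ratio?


Expense ratio = expenses / premiums
= 28980 / 86926
= 0.3334


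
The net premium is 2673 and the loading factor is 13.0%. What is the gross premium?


Gross = net * (1 + loading)
= 2673 * (1 + 0.13)
= 2673 * 1.13
= 3020.49


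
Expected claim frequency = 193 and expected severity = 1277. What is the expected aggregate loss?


E[S] = E[N] * E[X]
= 193 * 1277
= 246461


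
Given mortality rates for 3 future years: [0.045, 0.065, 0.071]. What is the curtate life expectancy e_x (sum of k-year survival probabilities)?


e_x = sum_{k=1}^{n} k_p_x
k_p_x values:
  1_p_x = 0.955
  2_p_x = 0.892925
  3_p_x = 0.829527
e_x = 2.6775


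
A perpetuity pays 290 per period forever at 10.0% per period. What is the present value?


PV = PMT / i
= 290 / 0.1
= 2900.0


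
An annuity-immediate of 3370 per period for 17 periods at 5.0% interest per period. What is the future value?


FV = PMT * ((1+i)^n - 1) / i
= 3370 * ((1.05)^17 - 1) / 0.05
= 3370 * (2.292018 - 1) / 0.05
= 87082.0346


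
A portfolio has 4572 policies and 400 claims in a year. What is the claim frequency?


frequency = claims / policies
= 400 / 4572
= 0.0875


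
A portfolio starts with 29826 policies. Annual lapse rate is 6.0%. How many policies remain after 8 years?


remaining = initial * (1 - lapse)^years
= 29826 * (1 - 0.06)^8
= 29826 * 0.609569
= 18181.0032


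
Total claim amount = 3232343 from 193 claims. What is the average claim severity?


severity = total / number
= 3232343 / 193
= 16747.8912


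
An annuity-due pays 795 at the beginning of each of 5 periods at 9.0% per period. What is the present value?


PV_due = PMT * (1-(1+i)^(-n))/i * (1+i)
PV_immediate = 3092.2728
PV_due = 3092.2728 * 1.09
= 3370.5773


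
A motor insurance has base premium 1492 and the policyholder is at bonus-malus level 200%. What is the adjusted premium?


adjusted = base * BM_level / 100
= 1492 * 200 / 100
= 1492 * 2.0
= 2984.0


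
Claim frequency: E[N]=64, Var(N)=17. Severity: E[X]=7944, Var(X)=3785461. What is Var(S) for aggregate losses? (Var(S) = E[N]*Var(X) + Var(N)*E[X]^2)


Var(S) = E[N]*Var(X) + Var(N)*E[X]^2
= 64*3785461 + 17*7944^2
= 242269504 + 1072821312
= 1.3151e+09


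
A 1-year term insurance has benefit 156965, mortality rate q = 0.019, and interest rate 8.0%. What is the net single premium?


NSP = benefit * q * v
v = 1/(1+i) = 0.925926
NSP = 156965 * 0.019 * 0.925926
= 2761.4213


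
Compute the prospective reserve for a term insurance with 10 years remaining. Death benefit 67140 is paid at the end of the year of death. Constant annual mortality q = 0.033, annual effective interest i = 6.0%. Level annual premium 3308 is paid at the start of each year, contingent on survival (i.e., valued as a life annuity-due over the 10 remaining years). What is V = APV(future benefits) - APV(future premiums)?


v = 1/(1+i) = 0.943396
APV(future benefits) per unit = sum_{k=0}^{9} k_p_x * q * v^(k+1) = 0.213182
APV(future benefits) = 67140 * 0.213182 = 14313.041
Life annuity-due factor ä_{x:10} = sum_{k=0}^{9} k_p_x * v^k = 6.847665
APV(future premiums) = 3308 * 6.847665 = 22652.0758
V = 14313.041 - 22652.0758
= -8339.0347


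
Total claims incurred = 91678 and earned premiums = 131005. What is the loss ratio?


Loss ratio = claims / premiums
= 91678 / 131005
= 0.6998


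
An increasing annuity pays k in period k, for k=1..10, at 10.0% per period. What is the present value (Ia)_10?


(Ia)_n = sum_{k=1}^{n} k * v^k, v = 1/(1+i)
v = 0.909091
Sum computed term by term:
(Ia)_10 = 29.0359


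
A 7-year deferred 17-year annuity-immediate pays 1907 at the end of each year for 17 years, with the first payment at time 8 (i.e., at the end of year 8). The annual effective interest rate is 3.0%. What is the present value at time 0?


PV at time 7 of the 17-year annuity-immediate:
a_n = 1907 * (1-(1+0.03)^(-17))/0.03 = 25107.7879
Discount back 7 years to time 0:
PV = 25107.7879 * (1+0.03)^(-7)
= 25107.7879 * 0.813092
= 20414.9292


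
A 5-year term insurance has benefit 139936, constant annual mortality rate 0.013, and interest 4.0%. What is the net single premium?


NSP = benefit * sum_{k=0}^{n-1} k_p_x * q * v^(k+1)
With constant q=0.013, v=0.961538
Sum = 0.056446
NSP = 139936 * 0.056446
= 7898.8631


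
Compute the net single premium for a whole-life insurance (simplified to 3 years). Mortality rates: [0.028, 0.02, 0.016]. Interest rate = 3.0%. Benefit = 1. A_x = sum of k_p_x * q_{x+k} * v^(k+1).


v = 0.970874
Year 0: k_p_x=1.0, q=0.028, term=0.027184
Year 1: k_p_x=0.972, q=0.02, term=0.018324
Year 2: k_p_x=0.95256, q=0.016, term=0.013948
A_x = 0.0595


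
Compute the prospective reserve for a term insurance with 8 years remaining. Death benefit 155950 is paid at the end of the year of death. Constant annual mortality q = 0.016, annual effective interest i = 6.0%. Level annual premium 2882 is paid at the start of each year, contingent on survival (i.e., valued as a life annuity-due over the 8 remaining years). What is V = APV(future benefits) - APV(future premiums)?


v = 1/(1+i) = 0.943396
APV(future benefits) per unit = sum_{k=0}^{7} k_p_x * q * v^(k+1) = 0.09443
APV(future benefits) = 155950 * 0.09443 = 14726.2827
Life annuity-due factor ä_{x:8} = sum_{k=0}^{7} k_p_x * v^k = 6.255955
APV(future premiums) = 2882 * 6.255955 = 18029.6632
V = 14726.2827 - 18029.6632
= -3303.3805


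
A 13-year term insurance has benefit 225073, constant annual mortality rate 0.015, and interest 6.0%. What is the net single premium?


NSP = benefit * sum_{k=0}^{n-1} k_p_x * q * v^(k+1)
With constant q=0.015, v=0.943396
Sum = 0.122958
NSP = 225073 * 0.122958
= 27674.6379


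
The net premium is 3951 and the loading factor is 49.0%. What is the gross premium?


Gross = net * (1 + loading)
= 3951 * (1 + 0.49)
= 3951 * 1.49
= 5886.99


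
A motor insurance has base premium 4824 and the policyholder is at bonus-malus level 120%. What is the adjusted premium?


adjusted = base * BM_level / 100
= 4824 * 120 / 100
= 4824 * 1.2
= 5788.8


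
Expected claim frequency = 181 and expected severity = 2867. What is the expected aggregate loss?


E[S] = E[N] * E[X]
= 181 * 2867
= 518927


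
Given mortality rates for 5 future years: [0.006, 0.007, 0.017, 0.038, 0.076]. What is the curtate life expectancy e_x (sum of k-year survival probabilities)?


e_x = sum_{k=1}^{n} k_p_x
k_p_x values:
  1_p_x = 0.994
  2_p_x = 0.987042
  3_p_x = 0.970262
  4_p_x = 0.933392
  5_p_x = 0.862455
e_x = 4.7472


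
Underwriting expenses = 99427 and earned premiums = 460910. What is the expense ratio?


Expense ratio = expenses / premiums
= 99427 / 460910
= 0.2157


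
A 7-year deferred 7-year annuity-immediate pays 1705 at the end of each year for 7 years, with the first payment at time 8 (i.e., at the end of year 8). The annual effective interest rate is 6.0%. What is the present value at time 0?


PV at time 7 of the 7-year annuity-immediate:
a_n = 1705 * (1-(1+0.06)^(-7))/0.06 = 9517.9604
Discount back 7 years to time 0:
PV = 9517.9604 * (1+0.06)^(-7)
= 9517.9604 * 0.665057
= 6329.9872
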